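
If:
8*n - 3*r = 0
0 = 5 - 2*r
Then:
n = 15/16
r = 5/2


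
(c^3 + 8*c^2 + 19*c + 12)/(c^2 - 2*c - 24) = (c^2 + 4*c + 3)/(c - 6)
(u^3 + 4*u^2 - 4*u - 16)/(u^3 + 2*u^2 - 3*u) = (u^3 + 4*u^2 - 4*u - 16)/(u*(u^2 + 2*u - 3))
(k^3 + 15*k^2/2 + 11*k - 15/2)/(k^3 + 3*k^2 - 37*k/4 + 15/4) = 2*(k + 3)/(2*k - 3)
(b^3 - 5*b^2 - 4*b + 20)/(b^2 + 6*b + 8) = (b^2 - 7*b + 10)/(b + 4)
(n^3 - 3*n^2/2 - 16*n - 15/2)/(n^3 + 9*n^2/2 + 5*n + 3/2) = (n - 5)/(n + 1)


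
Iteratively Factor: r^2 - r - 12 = (r - 4)*(r + 3)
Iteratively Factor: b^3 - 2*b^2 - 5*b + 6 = (b + 2)*(b^2 - 4*b + 3) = (b - 3)*(b + 2)*(b - 1)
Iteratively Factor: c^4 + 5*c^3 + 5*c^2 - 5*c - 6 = (c + 2)*(c^3 + 3*c^2 - c - 3) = (c + 1)*(c + 2)*(c^2 + 2*c - 3) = (c + 1)*(c + 2)*(c + 3)*(c - 1)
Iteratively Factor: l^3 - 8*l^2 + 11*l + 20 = (l - 4)*(l^2 - 4*l - 5) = (l - 5)*(l - 4)*(l + 1)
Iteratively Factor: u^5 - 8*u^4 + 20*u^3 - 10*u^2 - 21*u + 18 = (u - 2)*(u^4 - 6*u^3 + 8*u^2 + 6*u - 9) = (u - 3)*(u - 2)*(u^3 - 3*u^2 - u + 3) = (u - 3)*(u - 2)*(u + 1)*(u^2 - 4*u + 3) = (u - 3)^2*(u - 2)*(u + 1)*(u - 1)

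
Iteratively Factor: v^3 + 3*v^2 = (v + 3)*(v^2) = v*(v + 3)*(v)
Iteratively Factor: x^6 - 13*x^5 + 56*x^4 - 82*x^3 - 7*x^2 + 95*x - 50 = (x + 1)*(x^5 - 14*x^4 + 70*x^3 - 152*x^2 + 145*x - 50) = (x - 2)*(x + 1)*(x^4 - 12*x^3 + 46*x^2 - 60*x + 25) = (x - 5)*(x - 2)*(x + 1)*(x^3 - 7*x^2 + 11*x - 5) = (x - 5)*(x - 2)*(x - 1)*(x + 1)*(x^2 - 6*x + 5) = (x - 5)*(x - 2)*(x - 1)^2*(x + 1)*(x - 5)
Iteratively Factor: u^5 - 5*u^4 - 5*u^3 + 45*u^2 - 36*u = (u + 3)*(u^4 - 8*u^3 + 19*u^2 - 12*u) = u*(u + 3)*(u^3 - 8*u^2 + 19*u - 12) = u*(u - 1)*(u + 3)*(u^2 - 7*u + 12) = u*(u - 3)*(u - 1)*(u + 3)*(u - 4)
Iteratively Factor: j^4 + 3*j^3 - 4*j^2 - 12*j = (j - 2)*(j^3 + 5*j^2 + 6*j) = (j - 2)*(j + 2)*(j^2 + 3*j) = j*(j - 2)*(j + 2)*(j + 3)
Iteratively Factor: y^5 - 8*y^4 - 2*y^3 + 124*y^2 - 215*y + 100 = (y - 1)*(y^4 - 7*y^3 - 9*y^2 + 115*y - 100) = (y - 5)*(y - 1)*(y^3 - 2*y^2 - 19*y + 20) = (y - 5)^2*(y - 1)*(y^2 + 3*y - 4) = (y - 5)^2*(y - 1)*(y + 4)*(y - 1)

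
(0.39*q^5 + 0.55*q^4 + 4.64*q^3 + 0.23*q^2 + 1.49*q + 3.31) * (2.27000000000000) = 0.8853*q^5 + 1.2485*q^4 + 10.5328*q^3 + 0.5221*q^2 + 3.3823*q + 7.5137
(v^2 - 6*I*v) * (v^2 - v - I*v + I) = v^4 - v^3 - 7*I*v^3 - 6*v^2 + 7*I*v^2 + 6*v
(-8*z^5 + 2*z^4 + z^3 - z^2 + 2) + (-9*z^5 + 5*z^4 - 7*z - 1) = -17*z^5 + 7*z^4 + z^3 - z^2 - 7*z + 1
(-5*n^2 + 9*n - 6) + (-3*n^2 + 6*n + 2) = -8*n^2 + 15*n - 4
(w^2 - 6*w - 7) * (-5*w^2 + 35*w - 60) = -5*w^4 + 65*w^3 - 235*w^2 + 115*w + 420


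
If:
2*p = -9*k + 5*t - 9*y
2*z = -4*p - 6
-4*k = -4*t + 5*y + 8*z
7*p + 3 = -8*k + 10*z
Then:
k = 27*z/16 + 15/16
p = -z/2 - 3/2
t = 989*z/176 + 105/176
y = 17*z/11 - 3/11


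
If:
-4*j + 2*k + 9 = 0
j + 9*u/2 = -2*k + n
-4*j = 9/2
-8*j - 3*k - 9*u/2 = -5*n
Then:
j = -9/8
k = -27/4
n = -117/32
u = 39/16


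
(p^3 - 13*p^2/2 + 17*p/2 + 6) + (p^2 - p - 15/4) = p^3 - 11*p^2/2 + 15*p/2 + 9/4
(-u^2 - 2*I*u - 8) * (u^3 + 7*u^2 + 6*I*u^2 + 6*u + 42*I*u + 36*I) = -u^5 - 7*u^4 - 8*I*u^4 - 2*u^3 - 56*I*u^3 + 28*u^2 - 96*I*u^2 + 24*u - 336*I*u - 288*I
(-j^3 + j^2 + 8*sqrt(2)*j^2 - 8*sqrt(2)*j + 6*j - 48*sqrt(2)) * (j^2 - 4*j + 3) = -j^5 + 5*j^4 + 8*sqrt(2)*j^4 - 40*sqrt(2)*j^3 - j^3 - 21*j^2 + 8*sqrt(2)*j^2 + 18*j + 168*sqrt(2)*j - 144*sqrt(2)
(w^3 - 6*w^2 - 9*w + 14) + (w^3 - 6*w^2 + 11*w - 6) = 2*w^3 - 12*w^2 + 2*w + 8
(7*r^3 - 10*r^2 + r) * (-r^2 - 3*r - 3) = -7*r^5 - 11*r^4 + 8*r^3 + 27*r^2 - 3*r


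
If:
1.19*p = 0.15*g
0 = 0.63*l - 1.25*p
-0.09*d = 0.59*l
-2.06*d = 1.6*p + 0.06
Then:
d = -0.03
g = 0.02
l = 0.00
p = 0.00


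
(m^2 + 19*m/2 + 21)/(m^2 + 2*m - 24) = (m + 7/2)/(m - 4)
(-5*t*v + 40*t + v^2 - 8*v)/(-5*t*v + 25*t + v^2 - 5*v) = (v - 8)/(v - 5)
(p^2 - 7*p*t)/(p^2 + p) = (p - 7*t)/(p + 1)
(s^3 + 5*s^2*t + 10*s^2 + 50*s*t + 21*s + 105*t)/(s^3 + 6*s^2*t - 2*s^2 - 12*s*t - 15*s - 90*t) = (s^2 + 5*s*t + 7*s + 35*t)/(s^2 + 6*s*t - 5*s - 30*t)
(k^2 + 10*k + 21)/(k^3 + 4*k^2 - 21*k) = (k + 3)/(k*(k - 3))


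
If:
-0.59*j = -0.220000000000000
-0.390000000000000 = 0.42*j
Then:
No Solution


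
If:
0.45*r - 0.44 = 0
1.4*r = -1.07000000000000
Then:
No Solution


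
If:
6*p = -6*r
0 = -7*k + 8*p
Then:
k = -8*r/7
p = -r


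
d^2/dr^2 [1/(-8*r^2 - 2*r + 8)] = (16*r^2 + 4*r - (8*r + 1)^2 - 16)/(4*r^2 + r - 4)^3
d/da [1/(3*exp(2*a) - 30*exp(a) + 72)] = 2*(5 - exp(a))*exp(a)/(3*(exp(2*a) - 10*exp(a) + 24)^2)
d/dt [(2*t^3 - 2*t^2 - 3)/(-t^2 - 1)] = 2*t*(-t^3 - 3*t - 1)/(t^4 + 2*t^2 + 1)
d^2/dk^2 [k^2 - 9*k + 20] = 2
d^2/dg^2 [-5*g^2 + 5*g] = -10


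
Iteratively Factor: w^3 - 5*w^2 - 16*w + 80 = (w + 4)*(w^2 - 9*w + 20) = (w - 4)*(w + 4)*(w - 5)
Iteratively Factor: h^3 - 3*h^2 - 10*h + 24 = (h - 4)*(h^2 + h - 6) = (h - 4)*(h + 3)*(h - 2)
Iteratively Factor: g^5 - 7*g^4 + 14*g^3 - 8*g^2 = (g - 4)*(g^4 - 3*g^3 + 2*g^2) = (g - 4)*(g - 1)*(g^3 - 2*g^2) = (g - 4)*(g - 2)*(g - 1)*(g^2) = g*(g - 4)*(g - 2)*(g - 1)*(g)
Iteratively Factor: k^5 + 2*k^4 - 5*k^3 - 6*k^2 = (k)*(k^4 + 2*k^3 - 5*k^2 - 6*k) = k^2*(k^3 + 2*k^2 - 5*k - 6) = k^2*(k - 2)*(k^2 + 4*k + 3) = k^2*(k - 2)*(k + 1)*(k + 3)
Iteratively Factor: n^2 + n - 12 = (n + 4)*(n - 3)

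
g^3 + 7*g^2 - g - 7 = (g - 1)*(g + 1)*(g + 7)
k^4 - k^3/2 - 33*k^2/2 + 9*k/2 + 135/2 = (k - 3)^2*(k + 5/2)*(k + 3)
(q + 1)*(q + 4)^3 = q^4 + 13*q^3 + 60*q^2 + 112*q + 64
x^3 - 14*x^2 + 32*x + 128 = (x - 8)^2*(x + 2)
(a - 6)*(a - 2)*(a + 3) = a^3 - 5*a^2 - 12*a + 36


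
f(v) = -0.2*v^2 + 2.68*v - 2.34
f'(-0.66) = 2.94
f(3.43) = 4.50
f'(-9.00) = 6.28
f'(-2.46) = 3.66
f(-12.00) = -63.30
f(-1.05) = -5.37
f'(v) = 2.68 - 0.4*v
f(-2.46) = -10.14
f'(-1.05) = 3.10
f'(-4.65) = 4.54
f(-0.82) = -4.67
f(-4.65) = -19.13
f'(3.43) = 1.31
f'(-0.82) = 3.01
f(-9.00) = -42.66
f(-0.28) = -3.11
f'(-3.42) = 4.05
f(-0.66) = -4.20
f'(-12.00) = 7.48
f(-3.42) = -13.84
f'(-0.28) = 2.79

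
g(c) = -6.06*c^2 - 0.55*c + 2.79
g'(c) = -12.12*c - 0.55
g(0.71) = -0.66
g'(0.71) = -9.16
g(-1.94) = -18.95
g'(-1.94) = 22.96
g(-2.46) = -32.53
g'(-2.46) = 29.27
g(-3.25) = -59.43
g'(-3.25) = 38.84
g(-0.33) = 2.31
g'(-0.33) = 3.45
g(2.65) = -41.22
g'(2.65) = -32.67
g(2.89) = -49.41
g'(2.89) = -35.58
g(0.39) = 1.65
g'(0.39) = -5.28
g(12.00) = -876.45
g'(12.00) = -145.99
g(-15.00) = -1352.46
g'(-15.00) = 181.25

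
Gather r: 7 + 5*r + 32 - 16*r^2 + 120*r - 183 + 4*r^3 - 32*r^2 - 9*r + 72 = 4*r^3 - 48*r^2 + 116*r - 72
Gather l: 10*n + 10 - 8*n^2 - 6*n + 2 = -8*n^2 + 4*n + 12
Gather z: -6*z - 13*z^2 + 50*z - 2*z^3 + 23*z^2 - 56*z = -2*z^3 + 10*z^2 - 12*z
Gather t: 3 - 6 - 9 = -12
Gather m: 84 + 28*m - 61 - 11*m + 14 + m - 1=18*m + 36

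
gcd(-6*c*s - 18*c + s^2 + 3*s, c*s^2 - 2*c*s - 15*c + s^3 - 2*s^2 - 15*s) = s + 3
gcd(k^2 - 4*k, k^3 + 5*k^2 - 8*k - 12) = 1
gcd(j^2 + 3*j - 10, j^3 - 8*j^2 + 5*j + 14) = j - 2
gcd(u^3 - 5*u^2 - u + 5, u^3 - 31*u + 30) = u^2 - 6*u + 5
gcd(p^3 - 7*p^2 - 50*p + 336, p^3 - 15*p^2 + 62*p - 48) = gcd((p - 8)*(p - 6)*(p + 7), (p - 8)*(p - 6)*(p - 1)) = p^2 - 14*p + 48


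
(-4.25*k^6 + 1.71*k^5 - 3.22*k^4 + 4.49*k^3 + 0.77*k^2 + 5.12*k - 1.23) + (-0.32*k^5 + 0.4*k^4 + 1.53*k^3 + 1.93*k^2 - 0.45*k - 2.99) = -4.25*k^6 + 1.39*k^5 - 2.82*k^4 + 6.02*k^3 + 2.7*k^2 + 4.67*k - 4.22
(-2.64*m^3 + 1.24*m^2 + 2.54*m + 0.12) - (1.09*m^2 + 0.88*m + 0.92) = -2.64*m^3 + 0.15*m^2 + 1.66*m - 0.8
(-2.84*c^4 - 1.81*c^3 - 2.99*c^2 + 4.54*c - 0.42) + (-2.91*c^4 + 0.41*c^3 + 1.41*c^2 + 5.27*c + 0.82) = -5.75*c^4 - 1.4*c^3 - 1.58*c^2 + 9.81*c + 0.4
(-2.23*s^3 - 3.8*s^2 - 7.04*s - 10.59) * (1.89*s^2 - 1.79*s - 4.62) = -4.2147*s^5 - 3.1903*s^4 + 3.799*s^3 + 10.1425*s^2 + 51.4809*s + 48.9258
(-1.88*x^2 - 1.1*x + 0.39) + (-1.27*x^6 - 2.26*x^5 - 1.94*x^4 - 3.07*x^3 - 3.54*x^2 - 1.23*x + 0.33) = -1.27*x^6 - 2.26*x^5 - 1.94*x^4 - 3.07*x^3 - 5.42*x^2 - 2.33*x + 0.72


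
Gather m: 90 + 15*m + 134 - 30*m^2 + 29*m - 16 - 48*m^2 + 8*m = -78*m^2 + 52*m + 208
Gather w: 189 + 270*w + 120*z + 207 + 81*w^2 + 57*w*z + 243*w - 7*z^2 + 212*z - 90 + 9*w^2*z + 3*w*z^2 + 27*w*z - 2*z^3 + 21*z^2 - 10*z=w^2*(9*z + 81) + w*(3*z^2 + 84*z + 513) - 2*z^3 + 14*z^2 + 322*z + 306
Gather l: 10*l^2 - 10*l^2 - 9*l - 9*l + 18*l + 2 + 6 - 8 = 0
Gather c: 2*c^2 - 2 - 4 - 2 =2*c^2 - 8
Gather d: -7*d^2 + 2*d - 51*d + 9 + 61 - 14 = -7*d^2 - 49*d + 56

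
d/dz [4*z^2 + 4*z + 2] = 8*z + 4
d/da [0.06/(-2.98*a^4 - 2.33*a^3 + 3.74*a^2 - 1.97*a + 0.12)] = (0.7152*a^3 + 0.4194*a^2 - 0.4488*a + 0.1182)/(2.98*a^4 + 2.33*a^3 - 3.74*a^2 + 1.97*a - 0.12)^2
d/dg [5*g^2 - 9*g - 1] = 10*g - 9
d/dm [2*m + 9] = 2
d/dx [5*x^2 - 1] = 10*x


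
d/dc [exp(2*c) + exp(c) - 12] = (2*exp(c) + 1)*exp(c)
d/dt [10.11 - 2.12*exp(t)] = -2.12*exp(t)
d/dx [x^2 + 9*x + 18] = 2*x + 9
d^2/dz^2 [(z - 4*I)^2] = 2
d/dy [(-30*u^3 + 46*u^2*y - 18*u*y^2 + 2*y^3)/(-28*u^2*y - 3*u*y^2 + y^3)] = 12*u*(-70*u^4 - 15*u^3*y + 61*u^2*y^2 - 17*u*y^3 + y^4)/(y^2*(784*u^4 + 168*u^3*y - 47*u^2*y^2 - 6*u*y^3 + y^4))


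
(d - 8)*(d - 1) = d^2 - 9*d + 8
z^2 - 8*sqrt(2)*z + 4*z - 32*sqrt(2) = (z + 4)*(z - 8*sqrt(2))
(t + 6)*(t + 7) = t^2 + 13*t + 42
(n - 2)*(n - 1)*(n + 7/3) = n^3 - 2*n^2/3 - 5*n + 14/3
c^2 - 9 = (c - 3)*(c + 3)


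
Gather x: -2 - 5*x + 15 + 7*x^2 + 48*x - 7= 7*x^2 + 43*x + 6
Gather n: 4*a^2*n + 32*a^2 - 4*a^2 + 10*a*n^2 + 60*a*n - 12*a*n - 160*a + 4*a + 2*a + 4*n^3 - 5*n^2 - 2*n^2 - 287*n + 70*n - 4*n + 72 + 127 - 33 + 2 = 28*a^2 - 154*a + 4*n^3 + n^2*(10*a - 7) + n*(4*a^2 + 48*a - 221) + 168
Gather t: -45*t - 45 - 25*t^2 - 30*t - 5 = -25*t^2 - 75*t - 50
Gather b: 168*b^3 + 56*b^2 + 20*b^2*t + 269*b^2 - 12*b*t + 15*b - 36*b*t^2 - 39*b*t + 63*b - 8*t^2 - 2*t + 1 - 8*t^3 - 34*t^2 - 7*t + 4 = 168*b^3 + b^2*(20*t + 325) + b*(-36*t^2 - 51*t + 78) - 8*t^3 - 42*t^2 - 9*t + 5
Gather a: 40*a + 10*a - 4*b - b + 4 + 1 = 50*a - 5*b + 5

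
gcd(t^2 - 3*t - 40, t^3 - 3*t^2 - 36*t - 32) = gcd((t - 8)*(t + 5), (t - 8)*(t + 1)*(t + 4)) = t - 8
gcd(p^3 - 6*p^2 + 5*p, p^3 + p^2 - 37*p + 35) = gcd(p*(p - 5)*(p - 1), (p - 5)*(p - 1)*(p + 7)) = p^2 - 6*p + 5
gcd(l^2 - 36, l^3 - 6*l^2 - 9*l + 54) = l - 6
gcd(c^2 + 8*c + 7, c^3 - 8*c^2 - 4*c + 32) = 1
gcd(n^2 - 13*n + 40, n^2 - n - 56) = n - 8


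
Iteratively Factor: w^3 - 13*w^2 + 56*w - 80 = (w - 5)*(w^2 - 8*w + 16) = (w - 5)*(w - 4)*(w - 4)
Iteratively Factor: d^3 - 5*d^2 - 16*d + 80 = (d - 5)*(d^2 - 16) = (d - 5)*(d + 4)*(d - 4)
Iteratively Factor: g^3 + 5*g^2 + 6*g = (g + 2)*(g^2 + 3*g) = g*(g + 2)*(g + 3)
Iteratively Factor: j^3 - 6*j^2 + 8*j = (j)*(j^2 - 6*j + 8) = j*(j - 2)*(j - 4)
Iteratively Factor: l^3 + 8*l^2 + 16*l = (l + 4)*(l^2 + 4*l) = l*(l + 4)*(l + 4)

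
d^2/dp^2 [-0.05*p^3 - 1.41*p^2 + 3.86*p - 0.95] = -0.3*p - 2.82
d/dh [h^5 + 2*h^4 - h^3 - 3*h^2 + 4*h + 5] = 5*h^4 + 8*h^3 - 3*h^2 - 6*h + 4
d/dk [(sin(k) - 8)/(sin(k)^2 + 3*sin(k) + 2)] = (16*sin(k) + cos(k)^2 + 25)*cos(k)/(sin(k)^2 + 3*sin(k) + 2)^2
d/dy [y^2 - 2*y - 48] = 2*y - 2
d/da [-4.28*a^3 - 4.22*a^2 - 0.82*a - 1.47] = -12.84*a^2 - 8.44*a - 0.82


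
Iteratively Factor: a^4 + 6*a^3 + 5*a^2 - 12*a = (a + 4)*(a^3 + 2*a^2 - 3*a) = (a - 1)*(a + 4)*(a^2 + 3*a) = (a - 1)*(a + 3)*(a + 4)*(a)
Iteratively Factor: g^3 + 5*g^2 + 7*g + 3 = (g + 3)*(g^2 + 2*g + 1) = (g + 1)*(g + 3)*(g + 1)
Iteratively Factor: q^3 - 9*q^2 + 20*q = (q)*(q^2 - 9*q + 20) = q*(q - 5)*(q - 4)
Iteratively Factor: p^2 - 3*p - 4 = (p + 1)*(p - 4)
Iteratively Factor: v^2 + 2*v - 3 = (v + 3)*(v - 1)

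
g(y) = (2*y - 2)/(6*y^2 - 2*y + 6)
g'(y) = (2 - 12*y)*(2*y - 2)/(6*y^2 - 2*y + 6)^2 + 2/(6*y^2 - 2*y + 6)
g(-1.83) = -0.19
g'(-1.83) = -0.09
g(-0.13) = -0.36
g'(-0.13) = 0.12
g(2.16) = 0.08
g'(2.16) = 0.00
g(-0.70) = -0.33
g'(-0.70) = -0.14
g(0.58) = -0.12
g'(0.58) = 0.38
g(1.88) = 0.08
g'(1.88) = 0.02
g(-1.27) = -0.25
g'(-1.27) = -0.13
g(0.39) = -0.20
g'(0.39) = 0.41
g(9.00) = 0.03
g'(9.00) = 0.00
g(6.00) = 0.05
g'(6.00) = -0.00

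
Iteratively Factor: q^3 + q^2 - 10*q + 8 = (q - 2)*(q^2 + 3*q - 4) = (q - 2)*(q + 4)*(q - 1)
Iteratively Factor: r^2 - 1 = (r + 1)*(r - 1)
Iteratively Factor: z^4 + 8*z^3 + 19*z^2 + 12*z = (z + 3)*(z^3 + 5*z^2 + 4*z) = (z + 1)*(z + 3)*(z^2 + 4*z) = z*(z + 1)*(z + 3)*(z + 4)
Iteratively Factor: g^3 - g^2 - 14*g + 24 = (g - 2)*(g^2 + g - 12) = (g - 3)*(g - 2)*(g + 4)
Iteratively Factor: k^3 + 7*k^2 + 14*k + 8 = (k + 4)*(k^2 + 3*k + 2) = (k + 2)*(k + 4)*(k + 1)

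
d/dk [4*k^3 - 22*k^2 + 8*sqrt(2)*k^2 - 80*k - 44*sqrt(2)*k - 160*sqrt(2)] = 12*k^2 - 44*k + 16*sqrt(2)*k - 80 - 44*sqrt(2)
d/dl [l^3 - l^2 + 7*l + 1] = 3*l^2 - 2*l + 7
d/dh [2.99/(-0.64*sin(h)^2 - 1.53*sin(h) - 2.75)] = (3.8272*sin(h) + 4.5747)*cos(h)/(0.64*sin(h)^2 + 1.53*sin(h) + 2.75)^2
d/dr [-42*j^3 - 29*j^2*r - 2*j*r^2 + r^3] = -29*j^2 - 4*j*r + 3*r^2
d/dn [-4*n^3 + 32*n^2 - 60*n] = -12*n^2 + 64*n - 60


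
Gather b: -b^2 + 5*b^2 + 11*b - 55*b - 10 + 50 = 4*b^2 - 44*b + 40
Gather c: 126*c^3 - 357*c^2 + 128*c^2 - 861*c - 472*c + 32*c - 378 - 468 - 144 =126*c^3 - 229*c^2 - 1301*c - 990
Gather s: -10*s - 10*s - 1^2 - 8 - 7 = -20*s - 16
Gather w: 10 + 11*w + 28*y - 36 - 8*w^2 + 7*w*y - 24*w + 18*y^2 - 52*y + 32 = -8*w^2 + w*(7*y - 13) + 18*y^2 - 24*y + 6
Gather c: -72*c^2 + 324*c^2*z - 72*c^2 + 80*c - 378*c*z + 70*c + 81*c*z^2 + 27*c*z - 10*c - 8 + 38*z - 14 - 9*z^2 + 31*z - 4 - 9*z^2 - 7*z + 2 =c^2*(324*z - 144) + c*(81*z^2 - 351*z + 140) - 18*z^2 + 62*z - 24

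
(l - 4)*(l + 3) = l^2 - l - 12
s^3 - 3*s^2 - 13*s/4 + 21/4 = (s - 7/2)*(s - 1)*(s + 3/2)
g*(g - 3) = g^2 - 3*g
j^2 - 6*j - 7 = (j - 7)*(j + 1)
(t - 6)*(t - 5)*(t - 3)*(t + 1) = t^4 - 13*t^3 + 49*t^2 - 27*t - 90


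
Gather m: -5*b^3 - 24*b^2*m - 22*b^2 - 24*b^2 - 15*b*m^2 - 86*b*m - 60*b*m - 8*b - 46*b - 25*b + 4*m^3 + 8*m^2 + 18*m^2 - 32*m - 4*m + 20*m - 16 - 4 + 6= -5*b^3 - 46*b^2 - 79*b + 4*m^3 + m^2*(26 - 15*b) + m*(-24*b^2 - 146*b - 16) - 14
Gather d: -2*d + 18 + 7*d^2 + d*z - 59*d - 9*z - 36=7*d^2 + d*(z - 61) - 9*z - 18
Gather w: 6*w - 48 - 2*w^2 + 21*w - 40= -2*w^2 + 27*w - 88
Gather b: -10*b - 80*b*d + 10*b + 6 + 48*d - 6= -80*b*d + 48*d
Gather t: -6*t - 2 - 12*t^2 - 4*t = -12*t^2 - 10*t - 2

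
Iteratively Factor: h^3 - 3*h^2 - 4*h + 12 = (h - 3)*(h^2 - 4) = (h - 3)*(h - 2)*(h + 2)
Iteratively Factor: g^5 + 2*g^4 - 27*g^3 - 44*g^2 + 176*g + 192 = (g + 4)*(g^4 - 2*g^3 - 19*g^2 + 32*g + 48) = (g - 4)*(g + 4)*(g^3 + 2*g^2 - 11*g - 12) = (g - 4)*(g + 4)^2*(g^2 - 2*g - 3) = (g - 4)*(g - 3)*(g + 4)^2*(g + 1)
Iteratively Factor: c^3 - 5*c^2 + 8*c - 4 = (c - 2)*(c^2 - 3*c + 2) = (c - 2)*(c - 1)*(c - 2)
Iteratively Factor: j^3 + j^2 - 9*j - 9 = (j - 3)*(j^2 + 4*j + 3) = (j - 3)*(j + 1)*(j + 3)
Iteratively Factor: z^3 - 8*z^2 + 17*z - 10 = (z - 2)*(z^2 - 6*z + 5) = (z - 5)*(z - 2)*(z - 1)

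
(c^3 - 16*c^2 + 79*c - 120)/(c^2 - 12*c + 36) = (c^3 - 16*c^2 + 79*c - 120)/(c^2 - 12*c + 36)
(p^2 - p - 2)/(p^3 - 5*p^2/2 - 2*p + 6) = 2*(p + 1)/(2*p^2 - p - 6)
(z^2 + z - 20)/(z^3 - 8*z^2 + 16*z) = (z + 5)/(z*(z - 4))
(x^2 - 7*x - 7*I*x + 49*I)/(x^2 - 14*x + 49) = (x - 7*I)/(x - 7)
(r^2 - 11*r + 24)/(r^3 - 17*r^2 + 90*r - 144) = 1/(r - 6)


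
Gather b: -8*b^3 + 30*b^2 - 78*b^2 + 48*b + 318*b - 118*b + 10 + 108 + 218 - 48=-8*b^3 - 48*b^2 + 248*b + 288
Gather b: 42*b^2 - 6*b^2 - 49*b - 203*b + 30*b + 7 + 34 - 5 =36*b^2 - 222*b + 36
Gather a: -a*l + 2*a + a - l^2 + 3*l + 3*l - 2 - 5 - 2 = a*(3 - l) - l^2 + 6*l - 9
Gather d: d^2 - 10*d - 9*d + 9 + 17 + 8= d^2 - 19*d + 34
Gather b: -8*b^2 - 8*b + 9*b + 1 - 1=-8*b^2 + b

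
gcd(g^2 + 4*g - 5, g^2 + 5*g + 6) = 1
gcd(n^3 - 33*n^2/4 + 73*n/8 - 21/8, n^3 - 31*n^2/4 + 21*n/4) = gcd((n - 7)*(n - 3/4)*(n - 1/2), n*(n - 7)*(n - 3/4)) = n^2 - 31*n/4 + 21/4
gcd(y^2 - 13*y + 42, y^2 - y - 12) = 1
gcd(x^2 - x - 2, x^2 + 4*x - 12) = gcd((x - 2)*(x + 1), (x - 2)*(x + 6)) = x - 2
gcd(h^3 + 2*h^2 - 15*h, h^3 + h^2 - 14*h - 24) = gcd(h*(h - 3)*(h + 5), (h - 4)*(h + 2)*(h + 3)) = 1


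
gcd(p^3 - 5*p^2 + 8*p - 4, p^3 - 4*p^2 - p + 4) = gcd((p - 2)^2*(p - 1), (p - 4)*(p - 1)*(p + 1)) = p - 1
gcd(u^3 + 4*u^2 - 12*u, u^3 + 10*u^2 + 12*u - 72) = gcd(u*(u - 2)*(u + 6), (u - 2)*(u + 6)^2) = u^2 + 4*u - 12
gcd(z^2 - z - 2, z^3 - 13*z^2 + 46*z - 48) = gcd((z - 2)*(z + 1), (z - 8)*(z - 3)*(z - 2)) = z - 2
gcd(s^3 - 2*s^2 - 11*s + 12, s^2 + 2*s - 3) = s^2 + 2*s - 3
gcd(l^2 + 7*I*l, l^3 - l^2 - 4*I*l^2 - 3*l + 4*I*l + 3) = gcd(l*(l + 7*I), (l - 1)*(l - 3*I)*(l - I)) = 1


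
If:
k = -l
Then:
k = -l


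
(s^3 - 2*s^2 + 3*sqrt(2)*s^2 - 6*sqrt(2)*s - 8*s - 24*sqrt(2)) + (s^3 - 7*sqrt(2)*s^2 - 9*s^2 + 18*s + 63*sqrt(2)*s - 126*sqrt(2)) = 2*s^3 - 11*s^2 - 4*sqrt(2)*s^2 + 10*s + 57*sqrt(2)*s - 150*sqrt(2)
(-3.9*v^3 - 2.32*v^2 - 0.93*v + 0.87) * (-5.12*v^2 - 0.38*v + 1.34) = 19.968*v^5 + 13.3604*v^4 + 0.4172*v^3 - 7.2098*v^2 - 1.5768*v + 1.1658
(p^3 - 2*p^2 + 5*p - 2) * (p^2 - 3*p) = p^5 - 5*p^4 + 11*p^3 - 17*p^2 + 6*p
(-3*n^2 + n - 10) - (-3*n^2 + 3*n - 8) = -2*n - 2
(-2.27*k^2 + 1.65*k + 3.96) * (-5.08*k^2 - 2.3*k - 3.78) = 11.5316*k^4 - 3.161*k^3 - 15.3312*k^2 - 15.345*k - 14.9688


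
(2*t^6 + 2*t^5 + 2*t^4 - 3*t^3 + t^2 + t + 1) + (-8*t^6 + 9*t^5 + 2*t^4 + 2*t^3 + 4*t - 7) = -6*t^6 + 11*t^5 + 4*t^4 - t^3 + t^2 + 5*t - 6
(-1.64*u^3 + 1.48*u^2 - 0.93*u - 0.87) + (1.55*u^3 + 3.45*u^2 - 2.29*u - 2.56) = -0.0899999999999999*u^3 + 4.93*u^2 - 3.22*u - 3.43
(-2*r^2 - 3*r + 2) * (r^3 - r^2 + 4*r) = -2*r^5 - r^4 - 3*r^3 - 14*r^2 + 8*r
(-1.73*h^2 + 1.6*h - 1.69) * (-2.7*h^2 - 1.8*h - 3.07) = 4.671*h^4 - 1.206*h^3 + 6.9941*h^2 - 1.87*h + 5.1883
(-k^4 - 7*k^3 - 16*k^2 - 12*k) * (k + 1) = -k^5 - 8*k^4 - 23*k^3 - 28*k^2 - 12*k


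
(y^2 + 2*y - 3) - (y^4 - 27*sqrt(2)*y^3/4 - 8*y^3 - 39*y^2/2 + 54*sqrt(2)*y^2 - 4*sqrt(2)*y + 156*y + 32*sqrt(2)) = -y^4 + 8*y^3 + 27*sqrt(2)*y^3/4 - 54*sqrt(2)*y^2 + 41*y^2/2 - 154*y + 4*sqrt(2)*y - 32*sqrt(2) - 3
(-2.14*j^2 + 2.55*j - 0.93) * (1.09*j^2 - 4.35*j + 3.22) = -2.3326*j^4 + 12.0885*j^3 - 18.997*j^2 + 12.2565*j - 2.9946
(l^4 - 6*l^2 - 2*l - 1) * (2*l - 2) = 2*l^5 - 2*l^4 - 12*l^3 + 8*l^2 + 2*l + 2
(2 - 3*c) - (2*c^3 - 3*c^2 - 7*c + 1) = -2*c^3 + 3*c^2 + 4*c + 1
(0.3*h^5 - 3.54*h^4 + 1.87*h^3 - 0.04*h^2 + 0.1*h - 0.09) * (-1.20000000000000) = -0.36*h^5 + 4.248*h^4 - 2.244*h^3 + 0.048*h^2 - 0.12*h + 0.108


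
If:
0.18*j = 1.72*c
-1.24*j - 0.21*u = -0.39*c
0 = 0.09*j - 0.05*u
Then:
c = 0.00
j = 0.00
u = 0.00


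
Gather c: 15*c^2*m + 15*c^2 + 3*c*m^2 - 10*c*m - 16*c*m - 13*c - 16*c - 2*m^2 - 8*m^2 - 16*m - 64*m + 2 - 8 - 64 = c^2*(15*m + 15) + c*(3*m^2 - 26*m - 29) - 10*m^2 - 80*m - 70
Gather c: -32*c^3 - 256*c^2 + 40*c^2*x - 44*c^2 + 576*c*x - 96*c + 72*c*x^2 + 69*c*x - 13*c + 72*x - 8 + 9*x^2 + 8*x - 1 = -32*c^3 + c^2*(40*x - 300) + c*(72*x^2 + 645*x - 109) + 9*x^2 + 80*x - 9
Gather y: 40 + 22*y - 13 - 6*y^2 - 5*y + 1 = -6*y^2 + 17*y + 28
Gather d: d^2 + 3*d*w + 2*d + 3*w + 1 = d^2 + d*(3*w + 2) + 3*w + 1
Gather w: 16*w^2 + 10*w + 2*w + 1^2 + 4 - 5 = 16*w^2 + 12*w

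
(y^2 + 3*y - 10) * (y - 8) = y^3 - 5*y^2 - 34*y + 80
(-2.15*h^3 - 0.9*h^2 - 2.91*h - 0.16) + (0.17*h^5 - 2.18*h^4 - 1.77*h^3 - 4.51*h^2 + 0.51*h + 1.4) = 0.17*h^5 - 2.18*h^4 - 3.92*h^3 - 5.41*h^2 - 2.4*h + 1.24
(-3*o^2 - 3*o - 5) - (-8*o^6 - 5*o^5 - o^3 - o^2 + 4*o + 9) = 8*o^6 + 5*o^5 + o^3 - 2*o^2 - 7*o - 14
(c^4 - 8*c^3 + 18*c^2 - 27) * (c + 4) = c^5 - 4*c^4 - 14*c^3 + 72*c^2 - 27*c - 108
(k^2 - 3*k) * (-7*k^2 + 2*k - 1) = -7*k^4 + 23*k^3 - 7*k^2 + 3*k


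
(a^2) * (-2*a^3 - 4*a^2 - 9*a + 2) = -2*a^5 - 4*a^4 - 9*a^3 + 2*a^2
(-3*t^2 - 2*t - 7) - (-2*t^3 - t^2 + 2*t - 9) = 2*t^3 - 2*t^2 - 4*t + 2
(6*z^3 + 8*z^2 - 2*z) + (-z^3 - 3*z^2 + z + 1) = 5*z^3 + 5*z^2 - z + 1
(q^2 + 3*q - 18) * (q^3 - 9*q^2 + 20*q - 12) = q^5 - 6*q^4 - 25*q^3 + 210*q^2 - 396*q + 216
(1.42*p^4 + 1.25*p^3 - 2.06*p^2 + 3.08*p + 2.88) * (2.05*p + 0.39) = 2.911*p^5 + 3.1163*p^4 - 3.7355*p^3 + 5.5106*p^2 + 7.1052*p + 1.1232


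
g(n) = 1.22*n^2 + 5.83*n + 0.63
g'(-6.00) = -8.81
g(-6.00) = 9.57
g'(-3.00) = -1.49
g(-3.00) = -5.88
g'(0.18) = 6.27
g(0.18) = 1.72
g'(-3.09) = -1.71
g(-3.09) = -5.74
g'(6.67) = 22.10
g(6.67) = 93.79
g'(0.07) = 6.00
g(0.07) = 1.04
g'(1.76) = 10.12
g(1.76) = 14.67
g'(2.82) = 12.71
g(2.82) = 26.77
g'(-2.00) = 0.95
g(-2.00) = -6.15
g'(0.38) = 6.76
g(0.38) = 3.02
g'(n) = 2.44*n + 5.83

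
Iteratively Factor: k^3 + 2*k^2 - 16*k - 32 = (k + 4)*(k^2 - 2*k - 8) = (k - 4)*(k + 4)*(k + 2)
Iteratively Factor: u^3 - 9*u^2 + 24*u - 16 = (u - 4)*(u^2 - 5*u + 4) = (u - 4)*(u - 1)*(u - 4)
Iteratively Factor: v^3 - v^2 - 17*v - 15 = (v - 5)*(v^2 + 4*v + 3) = (v - 5)*(v + 3)*(v + 1)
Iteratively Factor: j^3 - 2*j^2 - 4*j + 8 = (j + 2)*(j^2 - 4*j + 4) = (j - 2)*(j + 2)*(j - 2)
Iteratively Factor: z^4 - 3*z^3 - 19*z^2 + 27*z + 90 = (z - 3)*(z^3 - 19*z - 30) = (z - 3)*(z + 2)*(z^2 - 2*z - 15) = (z - 3)*(z + 2)*(z + 3)*(z - 5)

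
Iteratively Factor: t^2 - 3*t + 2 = (t - 2)*(t - 1)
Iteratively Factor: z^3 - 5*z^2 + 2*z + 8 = (z + 1)*(z^2 - 6*z + 8) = (z - 2)*(z + 1)*(z - 4)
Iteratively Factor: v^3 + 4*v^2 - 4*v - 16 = (v - 2)*(v^2 + 6*v + 8) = (v - 2)*(v + 4)*(v + 2)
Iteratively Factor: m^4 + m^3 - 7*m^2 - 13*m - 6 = (m + 2)*(m^3 - m^2 - 5*m - 3) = (m + 1)*(m + 2)*(m^2 - 2*m - 3) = (m + 1)^2*(m + 2)*(m - 3)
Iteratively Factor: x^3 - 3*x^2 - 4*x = (x - 4)*(x^2 + x) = (x - 4)*(x + 1)*(x)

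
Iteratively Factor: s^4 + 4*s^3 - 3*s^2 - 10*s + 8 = (s - 1)*(s^3 + 5*s^2 + 2*s - 8) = (s - 1)*(s + 2)*(s^2 + 3*s - 4) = (s - 1)*(s + 2)*(s + 4)*(s - 1)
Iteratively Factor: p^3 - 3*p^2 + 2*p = (p - 1)*(p^2 - 2*p) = (p - 2)*(p - 1)*(p)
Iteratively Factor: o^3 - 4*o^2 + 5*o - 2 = (o - 1)*(o^2 - 3*o + 2) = (o - 2)*(o - 1)*(o - 1)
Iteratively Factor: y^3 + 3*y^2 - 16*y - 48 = (y + 3)*(y^2 - 16) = (y + 3)*(y + 4)*(y - 4)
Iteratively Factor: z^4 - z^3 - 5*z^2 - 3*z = (z + 1)*(z^3 - 2*z^2 - 3*z) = (z - 3)*(z + 1)*(z^2 + z) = z*(z - 3)*(z + 1)*(z + 1)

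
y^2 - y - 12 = (y - 4)*(y + 3)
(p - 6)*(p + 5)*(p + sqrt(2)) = p^3 - p^2 + sqrt(2)*p^2 - 30*p - sqrt(2)*p - 30*sqrt(2)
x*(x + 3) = x^2 + 3*x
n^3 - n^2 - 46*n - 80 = (n - 8)*(n + 2)*(n + 5)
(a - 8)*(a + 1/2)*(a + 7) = a^3 - a^2/2 - 113*a/2 - 28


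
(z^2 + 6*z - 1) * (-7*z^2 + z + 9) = -7*z^4 - 41*z^3 + 22*z^2 + 53*z - 9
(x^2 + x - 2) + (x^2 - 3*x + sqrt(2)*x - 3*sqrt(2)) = 2*x^2 - 2*x + sqrt(2)*x - 3*sqrt(2) - 2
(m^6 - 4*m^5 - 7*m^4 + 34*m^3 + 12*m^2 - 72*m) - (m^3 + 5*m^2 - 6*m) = m^6 - 4*m^5 - 7*m^4 + 33*m^3 + 7*m^2 - 66*m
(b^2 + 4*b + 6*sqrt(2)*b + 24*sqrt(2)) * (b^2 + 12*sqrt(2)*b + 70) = b^4 + 4*b^3 + 18*sqrt(2)*b^3 + 72*sqrt(2)*b^2 + 214*b^2 + 420*sqrt(2)*b + 856*b + 1680*sqrt(2)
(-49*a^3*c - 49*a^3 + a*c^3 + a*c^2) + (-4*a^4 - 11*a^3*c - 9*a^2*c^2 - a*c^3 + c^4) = -4*a^4 - 60*a^3*c - 49*a^3 - 9*a^2*c^2 + a*c^2 + c^4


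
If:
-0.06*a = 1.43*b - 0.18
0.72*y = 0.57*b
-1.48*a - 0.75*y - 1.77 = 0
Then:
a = -1.27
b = 0.18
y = 0.14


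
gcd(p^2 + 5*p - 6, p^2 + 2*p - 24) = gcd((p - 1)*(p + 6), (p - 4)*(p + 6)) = p + 6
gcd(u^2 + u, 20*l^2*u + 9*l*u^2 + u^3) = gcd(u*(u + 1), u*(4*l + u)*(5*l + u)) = u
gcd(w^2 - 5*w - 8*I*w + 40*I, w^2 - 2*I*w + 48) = w - 8*I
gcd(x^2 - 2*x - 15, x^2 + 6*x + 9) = x + 3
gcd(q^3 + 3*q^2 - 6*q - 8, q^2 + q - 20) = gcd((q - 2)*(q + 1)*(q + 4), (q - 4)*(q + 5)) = 1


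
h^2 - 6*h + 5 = (h - 5)*(h - 1)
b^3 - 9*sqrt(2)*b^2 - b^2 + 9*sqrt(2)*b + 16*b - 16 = (b - 1)*(b - 8*sqrt(2))*(b - sqrt(2))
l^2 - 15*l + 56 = (l - 8)*(l - 7)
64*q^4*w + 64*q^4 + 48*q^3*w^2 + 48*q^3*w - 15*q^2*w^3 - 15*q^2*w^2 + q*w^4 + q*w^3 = (-8*q + w)^2*(q + w)*(q*w + q)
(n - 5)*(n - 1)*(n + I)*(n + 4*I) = n^4 - 6*n^3 + 5*I*n^3 + n^2 - 30*I*n^2 + 24*n + 25*I*n - 20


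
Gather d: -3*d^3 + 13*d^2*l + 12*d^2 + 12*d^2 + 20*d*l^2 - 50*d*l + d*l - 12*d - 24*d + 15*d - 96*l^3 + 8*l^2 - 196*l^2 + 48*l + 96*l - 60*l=-3*d^3 + d^2*(13*l + 24) + d*(20*l^2 - 49*l - 21) - 96*l^3 - 188*l^2 + 84*l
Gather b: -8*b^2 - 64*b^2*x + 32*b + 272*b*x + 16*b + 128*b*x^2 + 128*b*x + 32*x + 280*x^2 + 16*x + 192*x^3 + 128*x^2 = b^2*(-64*x - 8) + b*(128*x^2 + 400*x + 48) + 192*x^3 + 408*x^2 + 48*x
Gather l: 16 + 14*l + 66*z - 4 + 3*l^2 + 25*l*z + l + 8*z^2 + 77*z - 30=3*l^2 + l*(25*z + 15) + 8*z^2 + 143*z - 18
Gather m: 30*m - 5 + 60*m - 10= 90*m - 15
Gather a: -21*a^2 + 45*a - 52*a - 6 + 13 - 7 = -21*a^2 - 7*a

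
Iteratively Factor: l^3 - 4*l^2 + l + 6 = (l - 2)*(l^2 - 2*l - 3) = (l - 2)*(l + 1)*(l - 3)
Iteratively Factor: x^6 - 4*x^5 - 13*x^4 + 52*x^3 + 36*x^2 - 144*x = (x + 3)*(x^5 - 7*x^4 + 8*x^3 + 28*x^2 - 48*x) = x*(x + 3)*(x^4 - 7*x^3 + 8*x^2 + 28*x - 48) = x*(x - 3)*(x + 3)*(x^3 - 4*x^2 - 4*x + 16) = x*(x - 4)*(x - 3)*(x + 3)*(x^2 - 4) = x*(x - 4)*(x - 3)*(x + 2)*(x + 3)*(x - 2)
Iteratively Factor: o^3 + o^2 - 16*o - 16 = (o + 4)*(o^2 - 3*o - 4) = (o - 4)*(o + 4)*(o + 1)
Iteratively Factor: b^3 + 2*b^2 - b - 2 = (b + 2)*(b^2 - 1) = (b - 1)*(b + 2)*(b + 1)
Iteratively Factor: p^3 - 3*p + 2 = (p - 1)*(p^2 + p - 2) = (p - 1)^2*(p + 2)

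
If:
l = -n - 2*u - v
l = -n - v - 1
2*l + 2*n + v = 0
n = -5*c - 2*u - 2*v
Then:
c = 3/5 - n/5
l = 1 - n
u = 1/2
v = -2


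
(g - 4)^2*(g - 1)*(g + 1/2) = g^4 - 17*g^3/2 + 39*g^2/2 - 4*g - 8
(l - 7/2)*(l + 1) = l^2 - 5*l/2 - 7/2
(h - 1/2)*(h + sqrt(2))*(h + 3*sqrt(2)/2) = h^3 - h^2/2 + 5*sqrt(2)*h^2/2 - 5*sqrt(2)*h/4 + 3*h - 3/2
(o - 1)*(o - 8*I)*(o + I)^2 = o^4 - o^3 - 6*I*o^3 + 15*o^2 + 6*I*o^2 - 15*o + 8*I*o - 8*I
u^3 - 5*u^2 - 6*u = u*(u - 6)*(u + 1)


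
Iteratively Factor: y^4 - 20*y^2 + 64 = (y + 4)*(y^3 - 4*y^2 - 4*y + 16) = (y - 4)*(y + 4)*(y^2 - 4) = (y - 4)*(y - 2)*(y + 4)*(y + 2)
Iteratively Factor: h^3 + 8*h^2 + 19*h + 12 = (h + 1)*(h^2 + 7*h + 12) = (h + 1)*(h + 4)*(h + 3)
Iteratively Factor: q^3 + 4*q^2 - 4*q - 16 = (q + 4)*(q^2 - 4) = (q - 2)*(q + 4)*(q + 2)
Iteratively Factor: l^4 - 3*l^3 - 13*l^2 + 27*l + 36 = (l - 4)*(l^3 + l^2 - 9*l - 9) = (l - 4)*(l + 3)*(l^2 - 2*l - 3) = (l - 4)*(l - 3)*(l + 3)*(l + 1)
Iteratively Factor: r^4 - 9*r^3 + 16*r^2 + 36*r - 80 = (r - 4)*(r^3 - 5*r^2 - 4*r + 20) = (r - 4)*(r + 2)*(r^2 - 7*r + 10) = (r - 4)*(r - 2)*(r + 2)*(r - 5)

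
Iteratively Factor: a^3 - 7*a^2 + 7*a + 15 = (a - 3)*(a^2 - 4*a - 5) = (a - 5)*(a - 3)*(a + 1)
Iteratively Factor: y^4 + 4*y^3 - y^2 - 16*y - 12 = (y - 2)*(y^3 + 6*y^2 + 11*y + 6) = (y - 2)*(y + 1)*(y^2 + 5*y + 6) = (y - 2)*(y + 1)*(y + 2)*(y + 3)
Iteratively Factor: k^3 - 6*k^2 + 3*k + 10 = (k + 1)*(k^2 - 7*k + 10) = (k - 5)*(k + 1)*(k - 2)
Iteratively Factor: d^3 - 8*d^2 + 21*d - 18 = (d - 3)*(d^2 - 5*d + 6) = (d - 3)*(d - 2)*(d - 3)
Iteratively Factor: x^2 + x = (x + 1)*(x)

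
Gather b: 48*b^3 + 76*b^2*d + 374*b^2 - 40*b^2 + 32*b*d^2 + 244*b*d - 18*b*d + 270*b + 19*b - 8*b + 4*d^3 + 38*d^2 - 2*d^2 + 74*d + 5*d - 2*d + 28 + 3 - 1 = 48*b^3 + b^2*(76*d + 334) + b*(32*d^2 + 226*d + 281) + 4*d^3 + 36*d^2 + 77*d + 30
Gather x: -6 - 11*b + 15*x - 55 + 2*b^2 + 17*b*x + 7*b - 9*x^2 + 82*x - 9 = 2*b^2 - 4*b - 9*x^2 + x*(17*b + 97) - 70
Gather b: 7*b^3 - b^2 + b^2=7*b^3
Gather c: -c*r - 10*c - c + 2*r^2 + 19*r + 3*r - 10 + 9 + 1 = c*(-r - 11) + 2*r^2 + 22*r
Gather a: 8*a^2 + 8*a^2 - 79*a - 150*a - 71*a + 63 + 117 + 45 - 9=16*a^2 - 300*a + 216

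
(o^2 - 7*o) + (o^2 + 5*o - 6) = 2*o^2 - 2*o - 6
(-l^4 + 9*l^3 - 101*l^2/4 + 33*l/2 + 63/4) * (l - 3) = -l^5 + 12*l^4 - 209*l^3/4 + 369*l^2/4 - 135*l/4 - 189/4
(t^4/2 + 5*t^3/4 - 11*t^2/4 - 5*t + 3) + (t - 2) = t^4/2 + 5*t^3/4 - 11*t^2/4 - 4*t + 1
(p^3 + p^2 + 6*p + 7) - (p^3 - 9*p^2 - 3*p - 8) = 10*p^2 + 9*p + 15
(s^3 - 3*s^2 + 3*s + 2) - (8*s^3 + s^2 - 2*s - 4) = -7*s^3 - 4*s^2 + 5*s + 6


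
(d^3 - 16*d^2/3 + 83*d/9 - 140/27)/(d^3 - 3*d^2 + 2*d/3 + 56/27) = (3*d - 5)/(3*d + 2)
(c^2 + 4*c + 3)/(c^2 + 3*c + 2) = (c + 3)/(c + 2)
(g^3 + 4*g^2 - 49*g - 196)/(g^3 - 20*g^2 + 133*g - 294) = (g^2 + 11*g + 28)/(g^2 - 13*g + 42)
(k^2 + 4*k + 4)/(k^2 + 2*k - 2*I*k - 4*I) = (k + 2)/(k - 2*I)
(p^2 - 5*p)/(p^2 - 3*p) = (p - 5)/(p - 3)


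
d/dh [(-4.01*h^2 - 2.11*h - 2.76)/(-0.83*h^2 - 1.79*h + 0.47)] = (5.4266*h^2 - 8.351*h - 5.9321)/(0.6889*h^4 + 2.9714*h^3 + 2.4239*h^2 - 1.6826*h + 0.2209)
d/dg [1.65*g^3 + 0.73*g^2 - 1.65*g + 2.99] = 4.95*g^2 + 1.46*g - 1.65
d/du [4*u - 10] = 4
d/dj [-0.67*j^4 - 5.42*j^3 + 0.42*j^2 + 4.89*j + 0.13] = -2.68*j^3 - 16.26*j^2 + 0.84*j + 4.89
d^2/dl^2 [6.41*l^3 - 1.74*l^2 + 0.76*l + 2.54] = 38.46*l - 3.48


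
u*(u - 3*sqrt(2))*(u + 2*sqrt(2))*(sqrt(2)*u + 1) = sqrt(2)*u^4 - u^3 - 13*sqrt(2)*u^2 - 12*u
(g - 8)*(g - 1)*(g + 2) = g^3 - 7*g^2 - 10*g + 16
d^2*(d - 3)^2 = d^4 - 6*d^3 + 9*d^2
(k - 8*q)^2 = k^2 - 16*k*q + 64*q^2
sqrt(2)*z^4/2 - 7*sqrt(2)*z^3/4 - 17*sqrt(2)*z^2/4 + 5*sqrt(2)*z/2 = z*(z - 5)*(z - 1/2)*(sqrt(2)*z/2 + sqrt(2))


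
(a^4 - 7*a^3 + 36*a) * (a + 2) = a^5 - 5*a^4 - 14*a^3 + 36*a^2 + 72*a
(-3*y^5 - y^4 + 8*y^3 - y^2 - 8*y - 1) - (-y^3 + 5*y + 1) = -3*y^5 - y^4 + 9*y^3 - y^2 - 13*y - 2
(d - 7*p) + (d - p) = 2*d - 8*p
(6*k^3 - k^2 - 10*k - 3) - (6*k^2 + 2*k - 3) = 6*k^3 - 7*k^2 - 12*k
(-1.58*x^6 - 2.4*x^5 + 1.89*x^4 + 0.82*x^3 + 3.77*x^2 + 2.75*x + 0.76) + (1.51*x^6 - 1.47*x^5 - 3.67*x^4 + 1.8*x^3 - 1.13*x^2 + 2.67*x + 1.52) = -0.0700000000000001*x^6 - 3.87*x^5 - 1.78*x^4 + 2.62*x^3 + 2.64*x^2 + 5.42*x + 2.28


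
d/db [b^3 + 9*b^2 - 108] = 3*b*(b + 6)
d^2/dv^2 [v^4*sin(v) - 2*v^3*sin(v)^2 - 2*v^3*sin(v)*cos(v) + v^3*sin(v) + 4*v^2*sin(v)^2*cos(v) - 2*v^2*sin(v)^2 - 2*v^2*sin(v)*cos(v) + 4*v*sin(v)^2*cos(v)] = -v^4*sin(v) - v^3*sin(v) + 8*v^3*cos(v) - 4*sqrt(2)*v^3*cos(2*v + pi/4) + 12*v^2*sin(v) - 8*v^2*sin(2*v) + 5*v^2*cos(v) - 16*v^2*cos(2*v) + 9*v^2*cos(3*v) + 2*v*sin(v) - 14*v*sin(2*v) + 12*v*sin(3*v) - v*cos(v) - 2*v*cos(2*v) + 9*v*cos(3*v) - 6*v - 2*sin(v) + 6*sin(3*v) + 2*cos(v) - 2*cos(3*v) + 2*sqrt(2)*cos(2*v + pi/4) - 2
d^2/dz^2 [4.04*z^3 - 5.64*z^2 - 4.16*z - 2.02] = 24.24*z - 11.28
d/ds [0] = 0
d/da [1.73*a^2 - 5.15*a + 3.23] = 3.46*a - 5.15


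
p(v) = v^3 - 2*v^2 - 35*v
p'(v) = 3*v^2 - 4*v - 35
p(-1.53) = 45.29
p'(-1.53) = -21.86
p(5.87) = -72.10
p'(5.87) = 44.89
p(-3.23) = 58.49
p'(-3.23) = 9.22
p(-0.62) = 20.69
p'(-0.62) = -31.37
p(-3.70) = 51.47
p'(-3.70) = 20.87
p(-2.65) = 60.10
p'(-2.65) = -3.33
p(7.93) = 95.36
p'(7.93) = 121.93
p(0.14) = -4.94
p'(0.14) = -35.50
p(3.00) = -96.00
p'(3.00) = -20.00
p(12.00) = 1020.00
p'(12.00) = 349.00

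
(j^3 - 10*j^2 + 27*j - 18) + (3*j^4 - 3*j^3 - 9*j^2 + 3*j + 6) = 3*j^4 - 2*j^3 - 19*j^2 + 30*j - 12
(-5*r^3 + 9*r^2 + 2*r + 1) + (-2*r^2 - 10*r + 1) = -5*r^3 + 7*r^2 - 8*r + 2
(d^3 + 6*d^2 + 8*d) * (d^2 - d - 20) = d^5 + 5*d^4 - 18*d^3 - 128*d^2 - 160*d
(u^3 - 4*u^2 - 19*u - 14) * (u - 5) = u^4 - 9*u^3 + u^2 + 81*u + 70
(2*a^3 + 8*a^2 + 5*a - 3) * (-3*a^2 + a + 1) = -6*a^5 - 22*a^4 - 5*a^3 + 22*a^2 + 2*a - 3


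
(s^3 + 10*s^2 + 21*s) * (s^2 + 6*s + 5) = s^5 + 16*s^4 + 86*s^3 + 176*s^2 + 105*s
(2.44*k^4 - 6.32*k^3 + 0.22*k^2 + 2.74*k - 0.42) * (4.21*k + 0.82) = 10.2724*k^5 - 24.6064*k^4 - 4.2562*k^3 + 11.7158*k^2 + 0.4786*k - 0.3444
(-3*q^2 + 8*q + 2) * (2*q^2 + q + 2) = -6*q^4 + 13*q^3 + 6*q^2 + 18*q + 4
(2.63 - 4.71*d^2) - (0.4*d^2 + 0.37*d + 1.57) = -5.11*d^2 - 0.37*d + 1.06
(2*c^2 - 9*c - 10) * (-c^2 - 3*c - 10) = -2*c^4 + 3*c^3 + 17*c^2 + 120*c + 100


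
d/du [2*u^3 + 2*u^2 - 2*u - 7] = 6*u^2 + 4*u - 2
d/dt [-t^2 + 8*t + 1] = 8 - 2*t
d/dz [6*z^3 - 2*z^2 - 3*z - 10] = 18*z^2 - 4*z - 3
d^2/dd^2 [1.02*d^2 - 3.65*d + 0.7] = 2.04000000000000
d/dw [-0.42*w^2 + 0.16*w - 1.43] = 0.16 - 0.84*w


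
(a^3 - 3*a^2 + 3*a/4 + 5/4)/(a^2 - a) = a - 2 - 5/(4*a)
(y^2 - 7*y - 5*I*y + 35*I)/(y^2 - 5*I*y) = (y - 7)/y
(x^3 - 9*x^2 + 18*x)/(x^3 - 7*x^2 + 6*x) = (x - 3)/(x - 1)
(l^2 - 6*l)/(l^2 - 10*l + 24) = l/(l - 4)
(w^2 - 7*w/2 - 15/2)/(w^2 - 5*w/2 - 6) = (w - 5)/(w - 4)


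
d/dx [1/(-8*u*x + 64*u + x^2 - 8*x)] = 2*(4*u - x + 4)/(8*u*x - 64*u - x^2 + 8*x)^2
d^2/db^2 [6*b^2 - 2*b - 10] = 12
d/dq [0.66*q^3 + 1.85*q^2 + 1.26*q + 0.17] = 1.98*q^2 + 3.7*q + 1.26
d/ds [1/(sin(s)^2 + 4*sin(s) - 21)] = -2*(sin(s) + 2)*cos(s)/(sin(s)^2 + 4*sin(s) - 21)^2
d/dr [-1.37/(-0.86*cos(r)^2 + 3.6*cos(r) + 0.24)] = (2.3564*cos(r) - 4.932)*sin(r)/(-0.86*cos(r)^2 + 3.6*cos(r) + 0.24)^2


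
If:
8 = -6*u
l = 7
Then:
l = 7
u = -4/3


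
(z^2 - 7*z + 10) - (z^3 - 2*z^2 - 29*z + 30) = -z^3 + 3*z^2 + 22*z - 20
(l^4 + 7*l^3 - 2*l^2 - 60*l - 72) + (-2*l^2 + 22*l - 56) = l^4 + 7*l^3 - 4*l^2 - 38*l - 128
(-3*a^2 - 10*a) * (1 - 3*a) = 9*a^3 + 27*a^2 - 10*a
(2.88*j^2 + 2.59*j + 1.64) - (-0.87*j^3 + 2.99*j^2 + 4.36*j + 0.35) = 0.87*j^3 - 0.11*j^2 - 1.77*j + 1.29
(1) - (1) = 0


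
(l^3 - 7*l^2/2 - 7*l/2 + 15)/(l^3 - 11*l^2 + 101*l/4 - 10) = 2*(l^2 - l - 6)/(2*l^2 - 17*l + 8)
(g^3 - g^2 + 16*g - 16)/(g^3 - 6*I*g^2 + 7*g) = (g^3 - g^2 + 16*g - 16)/(g*(g^2 - 6*I*g + 7))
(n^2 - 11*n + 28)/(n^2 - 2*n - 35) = (n - 4)/(n + 5)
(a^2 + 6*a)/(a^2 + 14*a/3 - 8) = 3*a/(3*a - 4)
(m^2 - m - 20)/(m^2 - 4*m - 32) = (m - 5)/(m - 8)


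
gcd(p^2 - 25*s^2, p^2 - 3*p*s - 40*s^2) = p + 5*s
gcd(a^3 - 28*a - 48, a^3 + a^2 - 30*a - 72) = a^2 - 2*a - 24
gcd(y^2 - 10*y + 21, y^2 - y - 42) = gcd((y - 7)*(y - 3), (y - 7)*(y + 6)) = y - 7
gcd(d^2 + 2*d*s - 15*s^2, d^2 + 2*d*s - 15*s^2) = -d^2 - 2*d*s + 15*s^2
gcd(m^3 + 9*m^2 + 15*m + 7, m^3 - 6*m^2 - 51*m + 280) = m + 7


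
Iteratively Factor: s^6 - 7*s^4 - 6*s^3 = (s - 3)*(s^5 + 3*s^4 + 2*s^3) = s*(s - 3)*(s^4 + 3*s^3 + 2*s^2) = s^2*(s - 3)*(s^3 + 3*s^2 + 2*s) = s^2*(s - 3)*(s + 1)*(s^2 + 2*s) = s^3*(s - 3)*(s + 1)*(s + 2)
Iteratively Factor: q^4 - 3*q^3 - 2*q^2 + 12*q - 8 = (q + 2)*(q^3 - 5*q^2 + 8*q - 4) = (q - 2)*(q + 2)*(q^2 - 3*q + 2) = (q - 2)^2*(q + 2)*(q - 1)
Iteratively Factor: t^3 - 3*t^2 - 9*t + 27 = (t - 3)*(t^2 - 9) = (t - 3)*(t + 3)*(t - 3)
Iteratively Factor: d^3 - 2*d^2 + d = (d)*(d^2 - 2*d + 1) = d*(d - 1)*(d - 1)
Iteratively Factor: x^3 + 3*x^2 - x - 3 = (x + 3)*(x^2 - 1) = (x + 1)*(x + 3)*(x - 1)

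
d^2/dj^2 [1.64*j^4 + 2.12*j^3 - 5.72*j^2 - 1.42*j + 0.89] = 19.68*j^2 + 12.72*j - 11.44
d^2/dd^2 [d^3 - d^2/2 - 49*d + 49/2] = 6*d - 1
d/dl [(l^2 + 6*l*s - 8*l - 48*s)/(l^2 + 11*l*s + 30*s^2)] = (5*s + 8)/(l^2 + 10*l*s + 25*s^2)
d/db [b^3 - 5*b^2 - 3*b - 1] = 3*b^2 - 10*b - 3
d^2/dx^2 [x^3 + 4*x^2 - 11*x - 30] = 6*x + 8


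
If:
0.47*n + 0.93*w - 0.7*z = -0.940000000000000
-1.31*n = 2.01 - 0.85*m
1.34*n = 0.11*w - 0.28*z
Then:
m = 2.24192473815167 - 0.217776226755438*z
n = -0.14130518529933*z - 0.0796671546344094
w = 0.824100469989984*z - 0.970490792819169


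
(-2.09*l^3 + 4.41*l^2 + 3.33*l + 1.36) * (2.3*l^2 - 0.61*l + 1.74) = -4.807*l^5 + 11.4179*l^4 + 1.3323*l^3 + 8.7701*l^2 + 4.9646*l + 2.3664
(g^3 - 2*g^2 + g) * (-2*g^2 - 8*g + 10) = -2*g^5 - 4*g^4 + 24*g^3 - 28*g^2 + 10*g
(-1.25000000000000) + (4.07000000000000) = 2.82000000000000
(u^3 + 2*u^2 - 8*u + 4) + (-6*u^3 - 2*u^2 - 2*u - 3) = -5*u^3 - 10*u + 1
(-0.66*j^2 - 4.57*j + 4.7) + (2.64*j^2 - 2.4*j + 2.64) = 1.98*j^2 - 6.97*j + 7.34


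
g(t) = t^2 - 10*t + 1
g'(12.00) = 14.00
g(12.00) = 25.00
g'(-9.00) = -28.00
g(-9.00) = 172.00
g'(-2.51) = -15.02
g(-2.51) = 32.40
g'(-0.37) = -10.74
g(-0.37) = 4.84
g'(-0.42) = -10.84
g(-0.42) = 5.38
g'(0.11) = -9.78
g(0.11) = -0.09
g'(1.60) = -6.80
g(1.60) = -12.44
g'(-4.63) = -19.26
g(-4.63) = 68.74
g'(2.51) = -4.98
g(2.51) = -17.80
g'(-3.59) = -17.18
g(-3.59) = 49.79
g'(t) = 2*t - 10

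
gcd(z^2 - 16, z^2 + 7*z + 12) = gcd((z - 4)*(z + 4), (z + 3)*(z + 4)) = z + 4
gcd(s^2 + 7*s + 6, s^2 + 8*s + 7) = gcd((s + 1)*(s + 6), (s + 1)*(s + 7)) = s + 1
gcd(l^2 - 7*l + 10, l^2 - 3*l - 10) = l - 5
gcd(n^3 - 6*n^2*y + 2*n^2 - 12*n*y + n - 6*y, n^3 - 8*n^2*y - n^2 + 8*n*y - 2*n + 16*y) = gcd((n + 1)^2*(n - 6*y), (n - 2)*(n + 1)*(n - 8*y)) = n + 1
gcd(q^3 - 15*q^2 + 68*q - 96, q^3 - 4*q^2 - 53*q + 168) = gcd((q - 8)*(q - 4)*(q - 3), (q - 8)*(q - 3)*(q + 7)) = q^2 - 11*q + 24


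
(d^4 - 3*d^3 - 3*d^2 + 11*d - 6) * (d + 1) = d^5 - 2*d^4 - 6*d^3 + 8*d^2 + 5*d - 6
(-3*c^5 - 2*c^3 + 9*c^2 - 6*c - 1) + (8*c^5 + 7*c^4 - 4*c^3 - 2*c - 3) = 5*c^5 + 7*c^4 - 6*c^3 + 9*c^2 - 8*c - 4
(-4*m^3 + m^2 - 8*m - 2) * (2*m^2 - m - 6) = -8*m^5 + 6*m^4 + 7*m^3 - 2*m^2 + 50*m + 12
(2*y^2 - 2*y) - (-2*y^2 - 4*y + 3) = 4*y^2 + 2*y - 3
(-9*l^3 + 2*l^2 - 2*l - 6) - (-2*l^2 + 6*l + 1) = -9*l^3 + 4*l^2 - 8*l - 7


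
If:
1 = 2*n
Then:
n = 1/2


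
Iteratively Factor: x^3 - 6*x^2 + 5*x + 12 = (x + 1)*(x^2 - 7*x + 12) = (x - 3)*(x + 1)*(x - 4)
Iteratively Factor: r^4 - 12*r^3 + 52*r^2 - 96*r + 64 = (r - 2)*(r^3 - 10*r^2 + 32*r - 32) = (r - 2)^2*(r^2 - 8*r + 16) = (r - 4)*(r - 2)^2*(r - 4)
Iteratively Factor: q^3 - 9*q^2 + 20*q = (q)*(q^2 - 9*q + 20) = q*(q - 4)*(q - 5)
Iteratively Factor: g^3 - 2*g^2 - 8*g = (g - 4)*(g^2 + 2*g) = g*(g - 4)*(g + 2)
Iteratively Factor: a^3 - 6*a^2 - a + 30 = (a + 2)*(a^2 - 8*a + 15) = (a - 5)*(a + 2)*(a - 3)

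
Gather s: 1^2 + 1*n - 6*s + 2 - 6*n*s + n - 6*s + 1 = 2*n + s*(-6*n - 12) + 4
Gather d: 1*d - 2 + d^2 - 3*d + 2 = d^2 - 2*d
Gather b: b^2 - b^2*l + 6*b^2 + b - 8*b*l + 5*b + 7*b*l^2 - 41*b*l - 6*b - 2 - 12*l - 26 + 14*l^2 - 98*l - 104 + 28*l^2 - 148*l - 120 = b^2*(7 - l) + b*(7*l^2 - 49*l) + 42*l^2 - 258*l - 252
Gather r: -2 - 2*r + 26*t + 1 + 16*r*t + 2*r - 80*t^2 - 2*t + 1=16*r*t - 80*t^2 + 24*t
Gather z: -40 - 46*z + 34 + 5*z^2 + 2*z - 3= 5*z^2 - 44*z - 9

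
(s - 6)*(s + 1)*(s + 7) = s^3 + 2*s^2 - 41*s - 42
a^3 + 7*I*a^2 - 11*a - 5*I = (a + I)^2*(a + 5*I)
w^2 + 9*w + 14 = (w + 2)*(w + 7)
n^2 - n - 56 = (n - 8)*(n + 7)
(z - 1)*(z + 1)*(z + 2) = z^3 + 2*z^2 - z - 2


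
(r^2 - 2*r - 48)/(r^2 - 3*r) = (r^2 - 2*r - 48)/(r*(r - 3))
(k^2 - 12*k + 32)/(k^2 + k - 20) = (k - 8)/(k + 5)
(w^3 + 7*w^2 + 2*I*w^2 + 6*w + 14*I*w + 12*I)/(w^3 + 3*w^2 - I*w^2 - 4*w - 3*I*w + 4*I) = (w^3 + w^2*(7 + 2*I) + w*(6 + 14*I) + 12*I)/(w^3 + w^2*(3 - I) + w*(-4 - 3*I) + 4*I)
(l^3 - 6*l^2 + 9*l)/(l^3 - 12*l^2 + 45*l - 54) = l/(l - 6)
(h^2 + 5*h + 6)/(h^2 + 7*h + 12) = (h + 2)/(h + 4)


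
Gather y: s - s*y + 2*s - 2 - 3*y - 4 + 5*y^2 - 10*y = 3*s + 5*y^2 + y*(-s - 13) - 6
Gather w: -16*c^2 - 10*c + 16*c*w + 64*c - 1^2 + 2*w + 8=-16*c^2 + 54*c + w*(16*c + 2) + 7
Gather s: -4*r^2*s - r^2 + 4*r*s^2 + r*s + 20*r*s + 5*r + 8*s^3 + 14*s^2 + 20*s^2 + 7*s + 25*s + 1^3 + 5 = -r^2 + 5*r + 8*s^3 + s^2*(4*r + 34) + s*(-4*r^2 + 21*r + 32) + 6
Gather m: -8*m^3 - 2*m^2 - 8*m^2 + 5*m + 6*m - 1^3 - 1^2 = -8*m^3 - 10*m^2 + 11*m - 2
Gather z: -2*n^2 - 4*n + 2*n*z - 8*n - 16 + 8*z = -2*n^2 - 12*n + z*(2*n + 8) - 16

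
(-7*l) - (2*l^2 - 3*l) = -2*l^2 - 4*l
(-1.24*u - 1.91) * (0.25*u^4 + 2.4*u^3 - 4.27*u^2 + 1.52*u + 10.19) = -0.31*u^5 - 3.4535*u^4 + 0.7108*u^3 + 6.2709*u^2 - 15.5388*u - 19.4629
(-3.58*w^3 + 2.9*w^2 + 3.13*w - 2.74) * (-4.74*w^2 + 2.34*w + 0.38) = 16.9692*w^5 - 22.1232*w^4 - 9.4106*w^3 + 21.4138*w^2 - 5.2222*w - 1.0412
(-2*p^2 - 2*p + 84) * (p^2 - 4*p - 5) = -2*p^4 + 6*p^3 + 102*p^2 - 326*p - 420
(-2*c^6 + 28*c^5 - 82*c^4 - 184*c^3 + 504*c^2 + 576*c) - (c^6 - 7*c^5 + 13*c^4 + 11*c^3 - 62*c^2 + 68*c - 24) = -3*c^6 + 35*c^5 - 95*c^4 - 195*c^3 + 566*c^2 + 508*c + 24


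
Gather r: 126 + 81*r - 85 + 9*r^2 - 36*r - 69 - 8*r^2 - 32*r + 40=r^2 + 13*r + 12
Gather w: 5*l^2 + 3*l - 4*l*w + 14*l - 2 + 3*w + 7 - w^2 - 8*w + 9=5*l^2 + 17*l - w^2 + w*(-4*l - 5) + 14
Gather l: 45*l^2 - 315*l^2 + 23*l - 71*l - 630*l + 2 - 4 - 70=-270*l^2 - 678*l - 72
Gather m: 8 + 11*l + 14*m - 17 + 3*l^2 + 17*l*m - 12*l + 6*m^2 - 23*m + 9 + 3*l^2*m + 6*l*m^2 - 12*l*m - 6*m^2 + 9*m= 3*l^2 + 6*l*m^2 - l + m*(3*l^2 + 5*l)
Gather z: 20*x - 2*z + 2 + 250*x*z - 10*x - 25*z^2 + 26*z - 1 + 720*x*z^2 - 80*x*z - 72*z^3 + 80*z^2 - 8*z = 10*x - 72*z^3 + z^2*(720*x + 55) + z*(170*x + 16) + 1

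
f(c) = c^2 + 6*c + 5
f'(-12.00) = -18.00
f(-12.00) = 77.00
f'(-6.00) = -6.00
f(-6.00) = 5.00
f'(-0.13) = 5.74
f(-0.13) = 4.24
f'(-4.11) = -2.22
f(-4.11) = -2.77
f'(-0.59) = 4.82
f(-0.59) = 1.81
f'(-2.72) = 0.56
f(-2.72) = -3.92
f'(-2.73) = 0.54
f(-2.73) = -3.93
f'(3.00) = 12.00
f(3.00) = 32.00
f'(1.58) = 9.16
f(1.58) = 16.98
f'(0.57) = 7.14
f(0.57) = 8.74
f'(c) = 2*c + 6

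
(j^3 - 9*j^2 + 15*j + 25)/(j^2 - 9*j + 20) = (j^2 - 4*j - 5)/(j - 4)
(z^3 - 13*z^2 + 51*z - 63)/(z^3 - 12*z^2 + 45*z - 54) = (z - 7)/(z - 6)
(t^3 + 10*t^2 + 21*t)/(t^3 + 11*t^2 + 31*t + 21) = t/(t + 1)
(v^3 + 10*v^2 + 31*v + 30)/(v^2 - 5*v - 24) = (v^2 + 7*v + 10)/(v - 8)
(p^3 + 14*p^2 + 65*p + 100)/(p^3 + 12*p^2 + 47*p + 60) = (p + 5)/(p + 3)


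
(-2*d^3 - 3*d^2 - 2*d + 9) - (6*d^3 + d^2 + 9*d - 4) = -8*d^3 - 4*d^2 - 11*d + 13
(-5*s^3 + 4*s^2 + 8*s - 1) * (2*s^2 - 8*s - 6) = -10*s^5 + 48*s^4 + 14*s^3 - 90*s^2 - 40*s + 6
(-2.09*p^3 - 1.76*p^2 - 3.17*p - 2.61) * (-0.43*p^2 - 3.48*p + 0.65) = 0.8987*p^5 + 8.03*p^4 + 6.1294*p^3 + 11.0099*p^2 + 7.0223*p - 1.6965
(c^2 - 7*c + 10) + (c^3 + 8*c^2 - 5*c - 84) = c^3 + 9*c^2 - 12*c - 74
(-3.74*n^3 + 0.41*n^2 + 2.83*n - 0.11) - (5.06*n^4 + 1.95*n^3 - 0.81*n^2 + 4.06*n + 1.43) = -5.06*n^4 - 5.69*n^3 + 1.22*n^2 - 1.23*n - 1.54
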